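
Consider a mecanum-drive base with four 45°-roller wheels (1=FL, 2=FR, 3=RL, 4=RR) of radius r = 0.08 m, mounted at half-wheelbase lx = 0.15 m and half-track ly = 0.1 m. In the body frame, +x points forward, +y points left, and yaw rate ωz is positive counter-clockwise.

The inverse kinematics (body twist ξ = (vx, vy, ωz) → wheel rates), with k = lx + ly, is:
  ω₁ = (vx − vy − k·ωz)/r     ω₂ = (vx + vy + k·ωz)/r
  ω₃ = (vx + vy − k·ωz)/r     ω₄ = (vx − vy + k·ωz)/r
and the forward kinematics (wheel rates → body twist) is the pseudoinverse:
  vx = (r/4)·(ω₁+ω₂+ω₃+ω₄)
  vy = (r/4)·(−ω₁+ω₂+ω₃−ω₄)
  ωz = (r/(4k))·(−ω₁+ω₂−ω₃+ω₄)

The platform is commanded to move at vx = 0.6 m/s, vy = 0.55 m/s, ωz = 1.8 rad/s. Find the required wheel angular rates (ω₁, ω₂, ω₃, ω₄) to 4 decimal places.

(-5.0000, 20.0000, 8.7500, 6.2500)

k = lx + ly = 0.15 + 0.1 = 0.2500;  k·ωz = 0.2500·1.8 = 0.4500
ω₁ (FL) = (vx − vy − k·ωz)/r = -0.4000/0.08 = -5.0000
ω₂ (FR) = (vx + vy + k·ωz)/r = 1.6000/0.08 = 20.0000
ω₃ (RL) = (vx + vy − k·ωz)/r = 0.7000/0.08 = 8.7500
ω₄ (RR) = (vx − vy + k·ωz)/r = 0.5000/0.08 = 6.2500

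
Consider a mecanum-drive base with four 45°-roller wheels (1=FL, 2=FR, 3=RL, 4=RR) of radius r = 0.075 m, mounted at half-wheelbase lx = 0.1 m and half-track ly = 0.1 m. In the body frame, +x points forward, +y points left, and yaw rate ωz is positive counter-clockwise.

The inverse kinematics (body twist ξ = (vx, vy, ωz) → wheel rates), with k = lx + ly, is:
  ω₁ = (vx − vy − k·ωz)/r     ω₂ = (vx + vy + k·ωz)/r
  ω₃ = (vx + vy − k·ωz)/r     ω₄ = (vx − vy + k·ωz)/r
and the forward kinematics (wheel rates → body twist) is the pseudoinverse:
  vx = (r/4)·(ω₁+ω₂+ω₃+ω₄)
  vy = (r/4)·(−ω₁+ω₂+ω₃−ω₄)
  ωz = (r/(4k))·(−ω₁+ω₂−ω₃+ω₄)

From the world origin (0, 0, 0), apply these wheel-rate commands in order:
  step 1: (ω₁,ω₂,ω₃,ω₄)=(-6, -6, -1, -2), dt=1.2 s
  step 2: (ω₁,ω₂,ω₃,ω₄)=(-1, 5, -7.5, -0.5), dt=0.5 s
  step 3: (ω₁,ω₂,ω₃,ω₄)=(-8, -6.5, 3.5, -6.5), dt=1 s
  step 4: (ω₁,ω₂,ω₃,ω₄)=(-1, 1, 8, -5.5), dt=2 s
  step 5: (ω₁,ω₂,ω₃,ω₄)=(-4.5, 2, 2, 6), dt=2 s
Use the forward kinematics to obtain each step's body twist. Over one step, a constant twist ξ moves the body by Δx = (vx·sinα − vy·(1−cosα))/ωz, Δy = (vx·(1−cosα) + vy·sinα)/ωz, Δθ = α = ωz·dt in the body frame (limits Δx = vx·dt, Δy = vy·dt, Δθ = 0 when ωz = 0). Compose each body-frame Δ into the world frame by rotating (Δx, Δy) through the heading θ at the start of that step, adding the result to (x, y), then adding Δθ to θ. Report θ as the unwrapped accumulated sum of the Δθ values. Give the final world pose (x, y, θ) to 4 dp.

(-0.1315, 0.0528, -0.4875)

step 1: ξ=(vx,vy,ωz)=(-0.2812, 0.0187, -0.0937), dt=1.2 → body Δ=(-0.3355, 0.0414, -0.1125) → world pose (-0.3355, 0.0414, -0.1125)
step 2: ξ=(vx,vy,ωz)=(-0.0750, -0.0188, 1.2187), dt=0.5 → body Δ=(-0.0325, -0.0199, 0.6094) → world pose (-0.3700, 0.0253, 0.4969)
step 3: ξ=(vx,vy,ωz)=(-0.3281, 0.2156, -0.7969), dt=1.0 → body Δ=(-0.2130, 0.3175, -0.7969) → world pose (-0.7086, 0.2029, -0.3000)
step 4: ξ=(vx,vy,ωz)=(0.0469, 0.2906, -1.0781), dt=2.0 → body Δ=(0.4548, 0.1572, -2.1562) → world pose (-0.2277, 0.2186, -2.4562)
step 5: ξ=(vx,vy,ωz)=(0.1031, 0.0469, 0.9844), dt=2.0 → body Δ=(0.0305, 0.1893, 1.9687) → world pose (-0.1315, 0.0528, -0.4875)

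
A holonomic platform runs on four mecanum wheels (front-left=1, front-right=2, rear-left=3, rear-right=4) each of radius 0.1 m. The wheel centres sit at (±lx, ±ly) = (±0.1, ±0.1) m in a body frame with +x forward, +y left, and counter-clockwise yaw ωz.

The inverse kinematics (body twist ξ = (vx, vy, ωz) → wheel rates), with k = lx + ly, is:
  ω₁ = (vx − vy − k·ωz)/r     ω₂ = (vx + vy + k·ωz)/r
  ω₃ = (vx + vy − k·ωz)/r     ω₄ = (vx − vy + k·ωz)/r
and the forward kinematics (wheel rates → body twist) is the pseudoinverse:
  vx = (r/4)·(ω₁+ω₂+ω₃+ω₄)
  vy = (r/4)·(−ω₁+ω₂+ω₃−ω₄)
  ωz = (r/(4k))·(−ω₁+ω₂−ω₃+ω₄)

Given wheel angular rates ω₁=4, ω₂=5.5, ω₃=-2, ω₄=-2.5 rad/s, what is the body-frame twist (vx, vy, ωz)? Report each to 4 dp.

(0.1250, 0.0500, 0.1250)

k = lx + ly = 0.1 + 0.1 = 0.2000
ω₁+ω₂+ω₃+ω₄ = 5.0000  →  vx = (0.1/4)·5.0000 = 0.1250
−ω₁+ω₂+ω₃−ω₄ = 2.0000  →  vy = (0.1/4)·2.0000 = 0.0500
−ω₁+ω₂−ω₃+ω₄ = 1.0000  →  ωz = (0.1/0.8000)·1.0000 = 0.1250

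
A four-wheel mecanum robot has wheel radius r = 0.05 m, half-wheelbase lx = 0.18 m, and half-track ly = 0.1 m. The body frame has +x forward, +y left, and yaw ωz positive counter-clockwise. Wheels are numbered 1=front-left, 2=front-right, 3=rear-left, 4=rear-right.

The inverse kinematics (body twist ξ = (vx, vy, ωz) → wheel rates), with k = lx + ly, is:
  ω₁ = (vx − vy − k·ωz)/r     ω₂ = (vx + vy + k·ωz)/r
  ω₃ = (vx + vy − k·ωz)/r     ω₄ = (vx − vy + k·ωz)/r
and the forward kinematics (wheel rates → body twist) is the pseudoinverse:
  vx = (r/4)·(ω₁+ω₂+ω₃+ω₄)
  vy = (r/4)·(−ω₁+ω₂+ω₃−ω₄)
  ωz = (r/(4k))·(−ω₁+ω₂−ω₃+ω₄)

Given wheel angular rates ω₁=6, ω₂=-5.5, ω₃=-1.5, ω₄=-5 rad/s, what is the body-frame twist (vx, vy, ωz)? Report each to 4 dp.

(-0.0750, -0.1000, -0.6696)

k = lx + ly = 0.18 + 0.1 = 0.2800
ω₁+ω₂+ω₃+ω₄ = -6.0000  →  vx = (0.05/4)·-6.0000 = -0.0750
−ω₁+ω₂+ω₃−ω₄ = -8.0000  →  vy = (0.05/4)·-8.0000 = -0.1000
−ω₁+ω₂−ω₃+ω₄ = -15.0000  →  ωz = (0.05/1.1200)·-15.0000 = -0.6696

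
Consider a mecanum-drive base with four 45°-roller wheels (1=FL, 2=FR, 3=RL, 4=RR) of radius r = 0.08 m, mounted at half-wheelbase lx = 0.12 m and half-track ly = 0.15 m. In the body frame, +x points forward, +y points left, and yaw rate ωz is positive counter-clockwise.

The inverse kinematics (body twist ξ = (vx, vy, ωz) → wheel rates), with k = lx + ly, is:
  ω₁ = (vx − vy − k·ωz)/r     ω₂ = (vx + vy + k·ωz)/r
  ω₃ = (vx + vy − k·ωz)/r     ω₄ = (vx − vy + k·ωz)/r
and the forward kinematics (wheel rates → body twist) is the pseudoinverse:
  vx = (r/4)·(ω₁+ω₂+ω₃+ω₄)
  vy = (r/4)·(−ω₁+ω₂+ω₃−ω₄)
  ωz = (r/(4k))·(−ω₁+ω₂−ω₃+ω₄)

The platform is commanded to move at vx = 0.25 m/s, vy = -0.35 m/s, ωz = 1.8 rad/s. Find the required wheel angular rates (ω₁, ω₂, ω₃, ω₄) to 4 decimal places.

(1.4250, 4.8250, -7.3250, 13.5750)

k = lx + ly = 0.12 + 0.15 = 0.2700;  k·ωz = 0.2700·1.8 = 0.4860
ω₁ (FL) = (vx − vy − k·ωz)/r = 0.1140/0.08 = 1.4250
ω₂ (FR) = (vx + vy + k·ωz)/r = 0.3860/0.08 = 4.8250
ω₃ (RL) = (vx + vy − k·ωz)/r = -0.5860/0.08 = -7.3250
ω₄ (RR) = (vx − vy + k·ωz)/r = 1.0860/0.08 = 13.5750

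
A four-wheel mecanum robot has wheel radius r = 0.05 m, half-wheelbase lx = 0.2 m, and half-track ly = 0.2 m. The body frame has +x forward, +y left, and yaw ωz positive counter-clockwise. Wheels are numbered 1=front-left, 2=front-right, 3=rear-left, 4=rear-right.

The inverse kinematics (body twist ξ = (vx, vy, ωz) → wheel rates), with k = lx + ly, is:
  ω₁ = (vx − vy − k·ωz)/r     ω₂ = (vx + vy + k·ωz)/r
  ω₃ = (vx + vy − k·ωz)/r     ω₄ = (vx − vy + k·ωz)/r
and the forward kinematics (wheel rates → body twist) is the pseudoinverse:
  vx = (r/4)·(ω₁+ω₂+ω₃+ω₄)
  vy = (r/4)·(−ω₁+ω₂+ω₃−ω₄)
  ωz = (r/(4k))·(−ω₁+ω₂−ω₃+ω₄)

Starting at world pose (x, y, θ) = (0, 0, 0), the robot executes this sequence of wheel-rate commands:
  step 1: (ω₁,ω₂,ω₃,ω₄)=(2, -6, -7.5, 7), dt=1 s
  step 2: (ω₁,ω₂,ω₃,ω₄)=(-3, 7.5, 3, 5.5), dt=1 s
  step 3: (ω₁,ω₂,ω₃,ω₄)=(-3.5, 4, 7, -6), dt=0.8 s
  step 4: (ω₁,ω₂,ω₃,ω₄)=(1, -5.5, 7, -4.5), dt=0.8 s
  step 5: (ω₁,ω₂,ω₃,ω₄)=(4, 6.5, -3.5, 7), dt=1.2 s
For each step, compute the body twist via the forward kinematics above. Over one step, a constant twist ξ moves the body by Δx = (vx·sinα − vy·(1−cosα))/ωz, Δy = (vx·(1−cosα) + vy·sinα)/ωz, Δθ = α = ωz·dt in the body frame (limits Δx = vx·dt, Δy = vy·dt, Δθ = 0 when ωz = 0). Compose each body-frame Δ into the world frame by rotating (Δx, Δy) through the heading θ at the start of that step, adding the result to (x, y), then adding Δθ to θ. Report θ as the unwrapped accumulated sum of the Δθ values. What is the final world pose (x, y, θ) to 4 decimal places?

step 1: ξ=(vx,vy,ωz)=(-0.0563, -0.2812, 0.2031), dt=1.0 → body Δ=(-0.0274, -0.2850, 0.2031) → world pose (-0.0274, -0.2850, 0.2031)
step 2: ξ=(vx,vy,ωz)=(0.1625, 0.1000, 0.4062), dt=1.0 → body Δ=(0.1380, 0.1298, 0.4062) → world pose (0.0816, -0.1300, 0.6094)
step 3: ξ=(vx,vy,ωz)=(0.0187, 0.2563, -0.1719), dt=0.8 → body Δ=(0.0290, 0.2033, -0.1375) → world pose (-0.0110, 0.0533, 0.4719)
step 4: ξ=(vx,vy,ωz)=(-0.0250, 0.0625, -0.5625), dt=0.8 → body Δ=(-0.0083, 0.0528, -0.4500) → world pose (-0.0423, 0.0966, 0.0219)
step 5: ξ=(vx,vy,ωz)=(0.1750, -0.1000, 0.4062), dt=1.2 → body Δ=(0.2305, -0.0651, 0.4875) → world pose (0.1895, 0.0365, 0.5094)

(0.1895, 0.0365, 0.5094)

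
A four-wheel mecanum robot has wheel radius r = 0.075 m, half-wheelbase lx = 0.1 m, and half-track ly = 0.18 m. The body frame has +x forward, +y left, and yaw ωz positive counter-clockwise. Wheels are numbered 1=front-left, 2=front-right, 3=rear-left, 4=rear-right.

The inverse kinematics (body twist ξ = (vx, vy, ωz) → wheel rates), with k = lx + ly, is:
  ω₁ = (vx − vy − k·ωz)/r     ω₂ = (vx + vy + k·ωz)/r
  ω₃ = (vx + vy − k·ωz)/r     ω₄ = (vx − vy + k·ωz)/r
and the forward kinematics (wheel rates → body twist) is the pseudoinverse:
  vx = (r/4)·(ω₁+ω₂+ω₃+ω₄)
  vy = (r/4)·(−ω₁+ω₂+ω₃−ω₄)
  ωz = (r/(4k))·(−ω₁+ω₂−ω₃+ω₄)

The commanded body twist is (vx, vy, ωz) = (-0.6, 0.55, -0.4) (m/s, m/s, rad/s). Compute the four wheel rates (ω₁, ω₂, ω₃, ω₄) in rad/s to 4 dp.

k = lx + ly = 0.1 + 0.18 = 0.2800;  k·ωz = 0.2800·-0.4 = -0.1120
ω₁ (FL) = (vx − vy − k·ωz)/r = -1.0380/0.075 = -13.8400
ω₂ (FR) = (vx + vy + k·ωz)/r = -0.1620/0.075 = -2.1600
ω₃ (RL) = (vx + vy − k·ωz)/r = 0.0620/0.075 = 0.8267
ω₄ (RR) = (vx − vy + k·ωz)/r = -1.2620/0.075 = -16.8267

(-13.8400, -2.1600, 0.8267, -16.8267)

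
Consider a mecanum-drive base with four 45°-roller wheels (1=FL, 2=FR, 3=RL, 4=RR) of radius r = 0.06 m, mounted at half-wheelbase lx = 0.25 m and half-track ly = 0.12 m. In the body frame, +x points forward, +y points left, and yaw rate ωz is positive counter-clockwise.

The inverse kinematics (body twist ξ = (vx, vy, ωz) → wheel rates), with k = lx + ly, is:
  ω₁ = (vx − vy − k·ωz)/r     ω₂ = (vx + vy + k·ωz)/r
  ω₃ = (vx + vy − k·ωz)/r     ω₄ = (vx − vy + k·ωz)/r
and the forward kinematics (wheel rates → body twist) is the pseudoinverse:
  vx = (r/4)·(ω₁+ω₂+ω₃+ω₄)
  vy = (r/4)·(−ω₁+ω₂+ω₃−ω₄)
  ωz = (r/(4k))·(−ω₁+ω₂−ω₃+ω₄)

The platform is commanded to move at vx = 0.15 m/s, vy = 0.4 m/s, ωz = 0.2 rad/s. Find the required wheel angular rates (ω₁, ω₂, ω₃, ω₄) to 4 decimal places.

k = lx + ly = 0.25 + 0.12 = 0.3700;  k·ωz = 0.3700·0.2 = 0.0740
ω₁ (FL) = (vx − vy − k·ωz)/r = -0.3240/0.06 = -5.4000
ω₂ (FR) = (vx + vy + k·ωz)/r = 0.6240/0.06 = 10.4000
ω₃ (RL) = (vx + vy − k·ωz)/r = 0.4760/0.06 = 7.9333
ω₄ (RR) = (vx − vy + k·ωz)/r = -0.1760/0.06 = -2.9333

(-5.4000, 10.4000, 7.9333, -2.9333)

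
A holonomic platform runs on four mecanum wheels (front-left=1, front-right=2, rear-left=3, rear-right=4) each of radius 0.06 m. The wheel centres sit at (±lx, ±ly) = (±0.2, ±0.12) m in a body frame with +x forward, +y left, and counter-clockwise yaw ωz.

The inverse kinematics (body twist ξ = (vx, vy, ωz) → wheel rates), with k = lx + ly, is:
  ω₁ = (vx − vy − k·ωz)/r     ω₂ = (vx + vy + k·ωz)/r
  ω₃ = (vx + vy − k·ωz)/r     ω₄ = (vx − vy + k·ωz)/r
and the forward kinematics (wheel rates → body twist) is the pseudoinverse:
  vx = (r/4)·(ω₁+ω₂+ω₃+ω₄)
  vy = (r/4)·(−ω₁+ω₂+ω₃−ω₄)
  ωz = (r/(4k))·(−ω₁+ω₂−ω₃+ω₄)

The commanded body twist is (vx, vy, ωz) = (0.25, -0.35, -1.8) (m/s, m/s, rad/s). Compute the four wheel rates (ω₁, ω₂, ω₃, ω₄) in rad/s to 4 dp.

k = lx + ly = 0.2 + 0.12 = 0.3200;  k·ωz = 0.3200·-1.8 = -0.5760
ω₁ (FL) = (vx − vy − k·ωz)/r = 1.1760/0.06 = 19.6000
ω₂ (FR) = (vx + vy + k·ωz)/r = -0.6760/0.06 = -11.2667
ω₃ (RL) = (vx + vy − k·ωz)/r = 0.4760/0.06 = 7.9333
ω₄ (RR) = (vx − vy + k·ωz)/r = 0.0240/0.06 = 0.4000

(19.6000, -11.2667, 7.9333, 0.4000)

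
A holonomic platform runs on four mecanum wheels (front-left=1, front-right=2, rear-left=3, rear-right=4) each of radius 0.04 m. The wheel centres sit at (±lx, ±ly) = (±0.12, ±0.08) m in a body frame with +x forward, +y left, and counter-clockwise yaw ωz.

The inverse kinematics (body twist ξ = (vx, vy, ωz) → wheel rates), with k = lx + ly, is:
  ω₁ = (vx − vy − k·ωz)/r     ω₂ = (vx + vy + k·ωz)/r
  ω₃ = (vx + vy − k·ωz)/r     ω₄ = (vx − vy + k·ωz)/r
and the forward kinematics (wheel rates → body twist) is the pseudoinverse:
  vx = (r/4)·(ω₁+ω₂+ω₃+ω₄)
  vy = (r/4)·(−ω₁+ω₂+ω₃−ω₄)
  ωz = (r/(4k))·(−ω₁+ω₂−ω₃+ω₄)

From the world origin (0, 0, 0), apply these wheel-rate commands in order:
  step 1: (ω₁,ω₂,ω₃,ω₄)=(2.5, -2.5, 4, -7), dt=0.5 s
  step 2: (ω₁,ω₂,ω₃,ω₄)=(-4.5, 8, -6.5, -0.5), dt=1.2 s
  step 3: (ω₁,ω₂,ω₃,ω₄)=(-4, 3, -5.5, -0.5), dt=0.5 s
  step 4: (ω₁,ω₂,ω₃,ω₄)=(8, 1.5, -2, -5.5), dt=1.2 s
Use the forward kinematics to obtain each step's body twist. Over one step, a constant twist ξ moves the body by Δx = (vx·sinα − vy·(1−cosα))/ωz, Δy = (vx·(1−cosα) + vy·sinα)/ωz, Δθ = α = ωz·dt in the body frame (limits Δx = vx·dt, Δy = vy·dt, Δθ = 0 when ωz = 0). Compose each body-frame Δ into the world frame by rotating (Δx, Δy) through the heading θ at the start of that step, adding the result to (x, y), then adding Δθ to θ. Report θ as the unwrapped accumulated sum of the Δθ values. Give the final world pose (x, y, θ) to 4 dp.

(-0.0488, 0.0678, 0.4100)

step 1: ξ=(vx,vy,ωz)=(-0.0300, 0.0600, -0.8000), dt=0.5 → body Δ=(-0.0087, 0.0322, -0.4000) → world pose (-0.0087, 0.0322, -0.4000)
step 2: ξ=(vx,vy,ωz)=(-0.0350, 0.0650, 0.9250), dt=1.2 → body Δ=(-0.0729, 0.0419, 1.1100) → world pose (-0.0595, 0.0992, 0.7100)
step 3: ξ=(vx,vy,ωz)=(-0.0700, 0.0200, 0.6000), dt=0.5 → body Δ=(-0.0360, 0.0046, 0.3000) → world pose (-0.0898, 0.0793, 1.0100)
step 4: ξ=(vx,vy,ωz)=(0.0200, -0.0300, -0.5000), dt=1.2 → body Δ=(0.0121, -0.0409, -0.6000) → world pose (-0.0488, 0.0678, 0.4100)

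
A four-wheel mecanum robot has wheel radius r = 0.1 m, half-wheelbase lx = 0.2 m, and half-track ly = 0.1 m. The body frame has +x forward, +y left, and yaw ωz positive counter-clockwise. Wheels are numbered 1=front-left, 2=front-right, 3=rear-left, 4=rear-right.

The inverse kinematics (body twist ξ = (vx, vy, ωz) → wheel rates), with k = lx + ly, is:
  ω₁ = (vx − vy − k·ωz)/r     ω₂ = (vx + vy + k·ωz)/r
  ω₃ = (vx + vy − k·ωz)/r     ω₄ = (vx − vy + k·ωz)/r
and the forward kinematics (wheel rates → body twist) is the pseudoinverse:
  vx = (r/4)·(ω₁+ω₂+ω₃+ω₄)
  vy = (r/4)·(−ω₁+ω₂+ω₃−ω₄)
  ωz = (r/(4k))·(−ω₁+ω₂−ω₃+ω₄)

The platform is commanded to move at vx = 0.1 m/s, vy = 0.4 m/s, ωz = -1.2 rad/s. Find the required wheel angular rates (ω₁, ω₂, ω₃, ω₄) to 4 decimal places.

(0.6000, 1.4000, 8.6000, -6.6000)

k = lx + ly = 0.2 + 0.1 = 0.3000;  k·ωz = 0.3000·-1.2 = -0.3600
ω₁ (FL) = (vx − vy − k·ωz)/r = 0.0600/0.1 = 0.6000
ω₂ (FR) = (vx + vy + k·ωz)/r = 0.1400/0.1 = 1.4000
ω₃ (RL) = (vx + vy − k·ωz)/r = 0.8600/0.1 = 8.6000
ω₄ (RR) = (vx − vy + k·ωz)/r = -0.6600/0.1 = -6.6000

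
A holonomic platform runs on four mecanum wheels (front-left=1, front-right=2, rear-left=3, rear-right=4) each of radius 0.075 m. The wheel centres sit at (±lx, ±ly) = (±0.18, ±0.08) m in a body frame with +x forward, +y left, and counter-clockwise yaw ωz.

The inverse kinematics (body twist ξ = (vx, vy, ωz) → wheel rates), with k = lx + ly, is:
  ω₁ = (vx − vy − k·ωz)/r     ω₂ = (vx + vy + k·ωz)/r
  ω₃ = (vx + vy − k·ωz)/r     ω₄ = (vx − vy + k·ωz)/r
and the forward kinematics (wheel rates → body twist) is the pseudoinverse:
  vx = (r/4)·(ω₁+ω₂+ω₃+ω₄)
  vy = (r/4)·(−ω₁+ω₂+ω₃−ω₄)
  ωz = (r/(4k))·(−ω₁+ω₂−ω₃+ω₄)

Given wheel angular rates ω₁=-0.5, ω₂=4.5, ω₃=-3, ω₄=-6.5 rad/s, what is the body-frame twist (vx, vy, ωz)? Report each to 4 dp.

(-0.1031, 0.1594, 0.1082)

k = lx + ly = 0.18 + 0.08 = 0.2600
ω₁+ω₂+ω₃+ω₄ = -5.5000  →  vx = (0.075/4)·-5.5000 = -0.1031
−ω₁+ω₂+ω₃−ω₄ = 8.5000  →  vy = (0.075/4)·8.5000 = 0.1594
−ω₁+ω₂−ω₃+ω₄ = 1.5000  →  ωz = (0.075/1.0400)·1.5000 = 0.1082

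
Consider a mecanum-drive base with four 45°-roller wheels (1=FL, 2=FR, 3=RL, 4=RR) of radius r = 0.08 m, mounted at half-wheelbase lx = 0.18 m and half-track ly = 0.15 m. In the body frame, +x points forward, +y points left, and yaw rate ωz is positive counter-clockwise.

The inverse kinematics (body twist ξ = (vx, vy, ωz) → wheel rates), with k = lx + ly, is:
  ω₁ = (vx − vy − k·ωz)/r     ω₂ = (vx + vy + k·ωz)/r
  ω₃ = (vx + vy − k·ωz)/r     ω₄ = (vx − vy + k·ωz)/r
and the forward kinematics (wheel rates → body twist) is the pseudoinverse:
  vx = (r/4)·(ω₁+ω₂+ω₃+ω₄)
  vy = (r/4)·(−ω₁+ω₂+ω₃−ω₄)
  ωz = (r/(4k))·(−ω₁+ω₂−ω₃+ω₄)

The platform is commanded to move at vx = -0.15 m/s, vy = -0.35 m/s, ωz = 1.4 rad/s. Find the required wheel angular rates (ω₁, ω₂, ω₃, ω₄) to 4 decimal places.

k = lx + ly = 0.18 + 0.15 = 0.3300;  k·ωz = 0.3300·1.4 = 0.4620
ω₁ (FL) = (vx − vy − k·ωz)/r = -0.2620/0.08 = -3.2750
ω₂ (FR) = (vx + vy + k·ωz)/r = -0.0380/0.08 = -0.4750
ω₃ (RL) = (vx + vy − k·ωz)/r = -0.9620/0.08 = -12.0250
ω₄ (RR) = (vx − vy + k·ωz)/r = 0.6620/0.08 = 8.2750

(-3.2750, -0.4750, -12.0250, 8.2750)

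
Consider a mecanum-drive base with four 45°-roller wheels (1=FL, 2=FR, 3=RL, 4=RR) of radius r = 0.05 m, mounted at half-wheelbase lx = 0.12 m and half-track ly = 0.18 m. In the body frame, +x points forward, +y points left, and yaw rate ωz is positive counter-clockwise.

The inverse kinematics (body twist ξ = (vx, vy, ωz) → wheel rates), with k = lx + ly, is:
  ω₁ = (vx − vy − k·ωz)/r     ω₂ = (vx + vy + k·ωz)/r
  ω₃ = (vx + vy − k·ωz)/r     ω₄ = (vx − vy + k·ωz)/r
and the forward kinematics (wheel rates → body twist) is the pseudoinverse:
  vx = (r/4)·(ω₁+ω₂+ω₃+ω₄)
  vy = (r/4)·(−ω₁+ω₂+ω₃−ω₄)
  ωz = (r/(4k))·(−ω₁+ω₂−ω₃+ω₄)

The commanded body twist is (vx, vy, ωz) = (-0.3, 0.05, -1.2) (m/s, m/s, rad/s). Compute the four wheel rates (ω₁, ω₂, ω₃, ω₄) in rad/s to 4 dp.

k = lx + ly = 0.12 + 0.18 = 0.3000;  k·ωz = 0.3000·-1.2 = -0.3600
ω₁ (FL) = (vx − vy − k·ωz)/r = 0.0100/0.05 = 0.2000
ω₂ (FR) = (vx + vy + k·ωz)/r = -0.6100/0.05 = -12.2000
ω₃ (RL) = (vx + vy − k·ωz)/r = 0.1100/0.05 = 2.2000
ω₄ (RR) = (vx − vy + k·ωz)/r = -0.7100/0.05 = -14.2000

(0.2000, -12.2000, 2.2000, -14.2000)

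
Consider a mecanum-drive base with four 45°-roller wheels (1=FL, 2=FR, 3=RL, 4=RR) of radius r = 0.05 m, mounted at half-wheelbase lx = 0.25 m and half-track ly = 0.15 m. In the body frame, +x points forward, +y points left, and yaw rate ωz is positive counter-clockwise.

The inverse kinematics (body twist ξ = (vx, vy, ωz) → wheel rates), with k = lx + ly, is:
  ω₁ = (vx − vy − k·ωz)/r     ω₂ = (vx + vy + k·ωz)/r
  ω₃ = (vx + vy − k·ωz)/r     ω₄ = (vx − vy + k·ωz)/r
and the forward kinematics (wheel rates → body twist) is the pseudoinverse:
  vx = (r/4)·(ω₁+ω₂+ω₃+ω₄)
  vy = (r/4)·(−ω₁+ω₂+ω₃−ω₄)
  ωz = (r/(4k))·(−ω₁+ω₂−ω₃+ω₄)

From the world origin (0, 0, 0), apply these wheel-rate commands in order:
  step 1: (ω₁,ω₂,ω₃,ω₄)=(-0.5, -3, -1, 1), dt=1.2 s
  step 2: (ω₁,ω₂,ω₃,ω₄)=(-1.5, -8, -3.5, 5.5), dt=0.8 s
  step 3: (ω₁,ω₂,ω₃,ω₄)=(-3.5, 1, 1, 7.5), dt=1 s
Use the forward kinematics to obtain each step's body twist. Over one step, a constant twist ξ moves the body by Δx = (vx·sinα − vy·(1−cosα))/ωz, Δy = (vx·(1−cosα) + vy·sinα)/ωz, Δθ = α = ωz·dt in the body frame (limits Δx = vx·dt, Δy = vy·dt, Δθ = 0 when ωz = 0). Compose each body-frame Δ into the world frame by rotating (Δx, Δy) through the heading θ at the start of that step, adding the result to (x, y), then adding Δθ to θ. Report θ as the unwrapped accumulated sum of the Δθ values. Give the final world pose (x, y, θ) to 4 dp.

step 1: ξ=(vx,vy,ωz)=(-0.0438, -0.0563, -0.0156), dt=1.2 → body Δ=(-0.0531, -0.0670, -0.0187) → world pose (-0.0531, -0.0670, -0.0187)
step 2: ξ=(vx,vy,ωz)=(-0.0938, -0.1938, 0.0781), dt=0.8 → body Δ=(-0.0701, -0.1572, 0.0625) → world pose (-0.1262, -0.2229, 0.0437)
step 3: ξ=(vx,vy,ωz)=(0.0750, -0.0250, 0.3438), dt=1.0 → body Δ=(0.0778, -0.0117, 0.3438) → world pose (-0.0479, -0.2312, 0.3875)

(-0.0479, -0.2312, 0.3875)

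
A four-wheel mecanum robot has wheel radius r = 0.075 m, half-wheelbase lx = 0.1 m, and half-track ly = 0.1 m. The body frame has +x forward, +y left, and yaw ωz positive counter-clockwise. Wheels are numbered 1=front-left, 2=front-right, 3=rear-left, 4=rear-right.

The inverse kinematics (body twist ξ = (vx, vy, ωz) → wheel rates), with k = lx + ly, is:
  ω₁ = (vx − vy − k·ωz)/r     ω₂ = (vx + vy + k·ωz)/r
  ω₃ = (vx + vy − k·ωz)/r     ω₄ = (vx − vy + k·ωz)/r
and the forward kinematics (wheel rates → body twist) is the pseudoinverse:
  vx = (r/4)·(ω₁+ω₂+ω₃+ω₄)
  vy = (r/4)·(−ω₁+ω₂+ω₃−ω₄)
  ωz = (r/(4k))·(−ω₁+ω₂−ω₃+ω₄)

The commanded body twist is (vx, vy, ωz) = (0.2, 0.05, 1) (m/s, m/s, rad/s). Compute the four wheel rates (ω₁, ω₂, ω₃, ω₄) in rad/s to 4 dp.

k = lx + ly = 0.1 + 0.1 = 0.2000;  k·ωz = 0.2000·1 = 0.2000
ω₁ (FL) = (vx − vy − k·ωz)/r = -0.0500/0.075 = -0.6667
ω₂ (FR) = (vx + vy + k·ωz)/r = 0.4500/0.075 = 6.0000
ω₃ (RL) = (vx + vy − k·ωz)/r = 0.0500/0.075 = 0.6667
ω₄ (RR) = (vx − vy + k·ωz)/r = 0.3500/0.075 = 4.6667

(-0.6667, 6.0000, 0.6667, 4.6667)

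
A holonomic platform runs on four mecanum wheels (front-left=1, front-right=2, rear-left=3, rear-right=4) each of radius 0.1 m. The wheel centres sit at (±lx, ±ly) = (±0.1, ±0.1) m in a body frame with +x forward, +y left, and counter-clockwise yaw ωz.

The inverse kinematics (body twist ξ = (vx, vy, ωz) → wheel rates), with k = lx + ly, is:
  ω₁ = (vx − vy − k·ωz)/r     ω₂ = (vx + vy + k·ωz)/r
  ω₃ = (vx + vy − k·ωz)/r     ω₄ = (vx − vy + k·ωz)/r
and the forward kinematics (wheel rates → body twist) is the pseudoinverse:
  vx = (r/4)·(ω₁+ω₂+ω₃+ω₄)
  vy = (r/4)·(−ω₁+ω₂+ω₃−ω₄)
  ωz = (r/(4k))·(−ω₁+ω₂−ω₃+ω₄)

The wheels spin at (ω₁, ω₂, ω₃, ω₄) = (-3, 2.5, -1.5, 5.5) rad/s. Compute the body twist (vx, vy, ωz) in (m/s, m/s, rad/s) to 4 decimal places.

k = lx + ly = 0.1 + 0.1 = 0.2000
ω₁+ω₂+ω₃+ω₄ = 3.5000  →  vx = (0.1/4)·3.5000 = 0.0875
−ω₁+ω₂+ω₃−ω₄ = -1.5000  →  vy = (0.1/4)·-1.5000 = -0.0375
−ω₁+ω₂−ω₃+ω₄ = 12.5000  →  ωz = (0.1/0.8000)·12.5000 = 1.5625

(0.0875, -0.0375, 1.5625)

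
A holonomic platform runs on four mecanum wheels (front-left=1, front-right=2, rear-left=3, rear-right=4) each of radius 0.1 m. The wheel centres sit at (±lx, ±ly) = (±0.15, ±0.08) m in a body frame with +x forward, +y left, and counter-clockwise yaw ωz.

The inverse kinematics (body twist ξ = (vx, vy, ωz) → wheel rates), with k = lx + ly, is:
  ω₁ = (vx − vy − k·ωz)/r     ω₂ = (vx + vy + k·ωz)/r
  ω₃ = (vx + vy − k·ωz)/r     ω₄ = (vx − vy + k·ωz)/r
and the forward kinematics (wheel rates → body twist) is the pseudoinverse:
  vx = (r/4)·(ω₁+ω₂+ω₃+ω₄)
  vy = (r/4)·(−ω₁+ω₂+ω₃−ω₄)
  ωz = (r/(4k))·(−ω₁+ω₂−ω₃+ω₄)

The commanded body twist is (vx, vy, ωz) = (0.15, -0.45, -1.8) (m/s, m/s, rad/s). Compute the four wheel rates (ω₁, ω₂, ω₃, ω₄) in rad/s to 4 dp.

k = lx + ly = 0.15 + 0.08 = 0.2300;  k·ωz = 0.2300·-1.8 = -0.4140
ω₁ (FL) = (vx − vy − k·ωz)/r = 1.0140/0.1 = 10.1400
ω₂ (FR) = (vx + vy + k·ωz)/r = -0.7140/0.1 = -7.1400
ω₃ (RL) = (vx + vy − k·ωz)/r = 0.1140/0.1 = 1.1400
ω₄ (RR) = (vx − vy + k·ωz)/r = 0.1860/0.1 = 1.8600

(10.1400, -7.1400, 1.1400, 1.8600)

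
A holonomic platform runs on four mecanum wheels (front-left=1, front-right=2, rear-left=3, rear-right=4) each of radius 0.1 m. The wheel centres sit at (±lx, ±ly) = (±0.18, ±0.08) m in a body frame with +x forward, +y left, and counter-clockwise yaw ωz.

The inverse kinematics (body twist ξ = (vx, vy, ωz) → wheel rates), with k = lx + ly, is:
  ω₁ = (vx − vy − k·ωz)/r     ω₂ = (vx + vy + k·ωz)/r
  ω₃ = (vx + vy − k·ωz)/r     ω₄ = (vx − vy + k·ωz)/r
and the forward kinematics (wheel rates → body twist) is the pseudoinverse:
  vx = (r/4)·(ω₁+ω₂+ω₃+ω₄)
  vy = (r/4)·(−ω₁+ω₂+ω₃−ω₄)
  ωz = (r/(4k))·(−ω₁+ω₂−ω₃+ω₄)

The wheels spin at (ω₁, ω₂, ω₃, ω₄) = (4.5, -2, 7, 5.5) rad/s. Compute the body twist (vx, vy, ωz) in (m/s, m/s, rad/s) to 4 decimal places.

(0.3750, -0.1250, -0.7692)

k = lx + ly = 0.18 + 0.08 = 0.2600
ω₁+ω₂+ω₃+ω₄ = 15.0000  →  vx = (0.1/4)·15.0000 = 0.3750
−ω₁+ω₂+ω₃−ω₄ = -5.0000  →  vy = (0.1/4)·-5.0000 = -0.1250
−ω₁+ω₂−ω₃+ω₄ = -8.0000  →  ωz = (0.1/1.0400)·-8.0000 = -0.7692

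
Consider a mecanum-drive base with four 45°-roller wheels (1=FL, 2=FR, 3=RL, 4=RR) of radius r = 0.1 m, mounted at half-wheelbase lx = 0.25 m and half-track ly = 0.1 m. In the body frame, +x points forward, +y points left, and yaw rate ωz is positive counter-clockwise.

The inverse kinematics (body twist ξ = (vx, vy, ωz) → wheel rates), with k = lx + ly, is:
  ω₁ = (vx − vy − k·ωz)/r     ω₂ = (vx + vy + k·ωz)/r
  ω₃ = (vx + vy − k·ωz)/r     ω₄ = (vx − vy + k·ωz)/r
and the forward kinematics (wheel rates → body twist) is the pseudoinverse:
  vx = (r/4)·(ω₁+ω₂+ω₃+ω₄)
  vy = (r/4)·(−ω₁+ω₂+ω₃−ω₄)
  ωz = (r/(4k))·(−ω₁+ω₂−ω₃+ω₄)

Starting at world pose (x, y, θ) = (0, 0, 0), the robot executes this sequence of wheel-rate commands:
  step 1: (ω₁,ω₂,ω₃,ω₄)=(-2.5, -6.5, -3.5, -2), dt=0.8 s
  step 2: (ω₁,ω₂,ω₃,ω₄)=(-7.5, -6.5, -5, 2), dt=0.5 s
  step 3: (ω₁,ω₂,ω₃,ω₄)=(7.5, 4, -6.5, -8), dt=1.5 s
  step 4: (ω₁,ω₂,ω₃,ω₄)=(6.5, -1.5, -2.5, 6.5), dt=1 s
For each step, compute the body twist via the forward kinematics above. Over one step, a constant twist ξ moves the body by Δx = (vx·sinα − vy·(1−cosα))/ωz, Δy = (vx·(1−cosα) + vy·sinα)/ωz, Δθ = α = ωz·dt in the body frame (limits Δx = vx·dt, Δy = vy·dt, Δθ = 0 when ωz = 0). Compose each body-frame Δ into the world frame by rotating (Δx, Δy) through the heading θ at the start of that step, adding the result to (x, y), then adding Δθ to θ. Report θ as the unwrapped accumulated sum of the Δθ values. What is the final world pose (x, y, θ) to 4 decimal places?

step 1: ξ=(vx,vy,ωz)=(-0.3625, -0.1375, -0.1786), dt=0.8 → body Δ=(-0.2969, -0.0889, -0.1429) → world pose (-0.2969, -0.0889, -0.1429)
step 2: ξ=(vx,vy,ωz)=(-0.4250, -0.1500, 0.5714), dt=0.5 → body Δ=(-0.1990, -0.1041, 0.2857) → world pose (-0.5086, -0.1637, 0.1429)
step 3: ξ=(vx,vy,ωz)=(-0.0750, -0.0500, -0.3571), dt=1.5 → body Δ=(-0.1268, -0.0420, -0.5357) → world pose (-0.6282, -0.2234, -0.3929)
step 4: ξ=(vx,vy,ωz)=(0.2250, -0.4250, 0.0714), dt=1.0 → body Δ=(0.2400, -0.4166, 0.0714) → world pose (-0.5660, -0.7001, -0.3214)

(-0.5660, -0.7001, -0.3214)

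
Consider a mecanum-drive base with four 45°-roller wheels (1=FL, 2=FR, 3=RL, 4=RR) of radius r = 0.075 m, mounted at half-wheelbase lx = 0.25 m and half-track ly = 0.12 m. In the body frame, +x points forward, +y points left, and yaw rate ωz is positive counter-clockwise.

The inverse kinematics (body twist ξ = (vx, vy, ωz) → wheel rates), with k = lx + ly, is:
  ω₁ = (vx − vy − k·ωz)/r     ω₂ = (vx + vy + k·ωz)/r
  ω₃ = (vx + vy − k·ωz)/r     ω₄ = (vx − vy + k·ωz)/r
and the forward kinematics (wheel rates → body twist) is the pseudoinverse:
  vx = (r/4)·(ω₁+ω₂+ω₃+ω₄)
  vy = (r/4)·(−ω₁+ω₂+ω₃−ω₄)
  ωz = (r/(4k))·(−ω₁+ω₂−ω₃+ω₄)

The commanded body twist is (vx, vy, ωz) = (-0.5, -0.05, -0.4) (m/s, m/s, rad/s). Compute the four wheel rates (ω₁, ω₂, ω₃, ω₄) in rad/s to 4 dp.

(-4.0267, -9.3067, -5.3600, -7.9733)

k = lx + ly = 0.25 + 0.12 = 0.3700;  k·ωz = 0.3700·-0.4 = -0.1480
ω₁ (FL) = (vx − vy − k·ωz)/r = -0.3020/0.075 = -4.0267
ω₂ (FR) = (vx + vy + k·ωz)/r = -0.6980/0.075 = -9.3067
ω₃ (RL) = (vx + vy − k·ωz)/r = -0.4020/0.075 = -5.3600
ω₄ (RR) = (vx − vy + k·ωz)/r = -0.5980/0.075 = -7.9733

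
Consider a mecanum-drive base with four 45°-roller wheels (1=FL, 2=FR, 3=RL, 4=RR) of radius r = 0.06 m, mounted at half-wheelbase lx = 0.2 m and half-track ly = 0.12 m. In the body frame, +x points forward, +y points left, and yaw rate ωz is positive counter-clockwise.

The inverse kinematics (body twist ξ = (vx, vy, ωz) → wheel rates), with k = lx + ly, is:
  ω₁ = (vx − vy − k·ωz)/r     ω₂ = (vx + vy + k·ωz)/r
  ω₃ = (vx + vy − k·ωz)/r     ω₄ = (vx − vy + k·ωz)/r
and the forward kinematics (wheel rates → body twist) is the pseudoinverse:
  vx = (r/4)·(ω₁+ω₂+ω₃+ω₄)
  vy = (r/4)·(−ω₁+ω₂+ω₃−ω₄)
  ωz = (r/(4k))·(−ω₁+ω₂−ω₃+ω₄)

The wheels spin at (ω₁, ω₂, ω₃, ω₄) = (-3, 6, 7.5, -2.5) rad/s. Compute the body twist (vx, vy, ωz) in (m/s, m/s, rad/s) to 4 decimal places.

(0.1200, 0.2850, -0.0469)

k = lx + ly = 0.2 + 0.12 = 0.3200
ω₁+ω₂+ω₃+ω₄ = 8.0000  →  vx = (0.06/4)·8.0000 = 0.1200
−ω₁+ω₂+ω₃−ω₄ = 19.0000  →  vy = (0.06/4)·19.0000 = 0.2850
−ω₁+ω₂−ω₃+ω₄ = -1.0000  →  ωz = (0.06/1.2800)·-1.0000 = -0.0469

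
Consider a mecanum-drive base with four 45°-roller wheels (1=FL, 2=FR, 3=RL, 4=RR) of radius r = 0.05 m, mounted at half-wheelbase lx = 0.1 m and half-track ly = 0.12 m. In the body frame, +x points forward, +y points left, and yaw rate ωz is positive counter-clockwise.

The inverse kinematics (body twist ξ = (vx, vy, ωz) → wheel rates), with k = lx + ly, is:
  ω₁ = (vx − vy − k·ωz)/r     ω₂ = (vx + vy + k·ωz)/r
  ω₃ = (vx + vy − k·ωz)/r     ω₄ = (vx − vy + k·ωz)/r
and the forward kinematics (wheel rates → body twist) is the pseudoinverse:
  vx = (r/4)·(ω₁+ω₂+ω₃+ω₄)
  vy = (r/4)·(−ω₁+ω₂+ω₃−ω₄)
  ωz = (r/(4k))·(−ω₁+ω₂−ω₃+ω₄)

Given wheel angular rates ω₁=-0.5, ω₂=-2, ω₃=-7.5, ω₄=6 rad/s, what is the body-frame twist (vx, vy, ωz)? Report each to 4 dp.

(-0.0500, -0.1875, 0.6818)

k = lx + ly = 0.1 + 0.12 = 0.2200
ω₁+ω₂+ω₃+ω₄ = -4.0000  →  vx = (0.05/4)·-4.0000 = -0.0500
−ω₁+ω₂+ω₃−ω₄ = -15.0000  →  vy = (0.05/4)·-15.0000 = -0.1875
−ω₁+ω₂−ω₃+ω₄ = 12.0000  →  ωz = (0.05/0.8800)·12.0000 = 0.6818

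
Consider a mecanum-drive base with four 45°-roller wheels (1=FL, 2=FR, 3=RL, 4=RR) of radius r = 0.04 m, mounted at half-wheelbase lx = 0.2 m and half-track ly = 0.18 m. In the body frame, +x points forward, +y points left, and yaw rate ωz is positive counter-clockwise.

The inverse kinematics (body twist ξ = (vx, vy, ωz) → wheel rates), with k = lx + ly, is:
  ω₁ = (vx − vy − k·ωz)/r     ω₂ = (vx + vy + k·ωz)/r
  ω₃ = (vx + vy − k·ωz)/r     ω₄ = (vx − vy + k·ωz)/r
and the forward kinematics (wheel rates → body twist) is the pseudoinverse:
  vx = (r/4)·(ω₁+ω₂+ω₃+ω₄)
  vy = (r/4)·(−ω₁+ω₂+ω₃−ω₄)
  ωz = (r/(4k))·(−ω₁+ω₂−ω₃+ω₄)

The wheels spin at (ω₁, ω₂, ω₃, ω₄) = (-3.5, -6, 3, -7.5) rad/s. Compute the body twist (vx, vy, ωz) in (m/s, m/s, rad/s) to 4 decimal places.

k = lx + ly = 0.2 + 0.18 = 0.3800
ω₁+ω₂+ω₃+ω₄ = -14.0000  →  vx = (0.04/4)·-14.0000 = -0.1400
−ω₁+ω₂+ω₃−ω₄ = 8.0000  →  vy = (0.04/4)·8.0000 = 0.0800
−ω₁+ω₂−ω₃+ω₄ = -13.0000  →  ωz = (0.04/1.5200)·-13.0000 = -0.3421

(-0.1400, 0.0800, -0.3421)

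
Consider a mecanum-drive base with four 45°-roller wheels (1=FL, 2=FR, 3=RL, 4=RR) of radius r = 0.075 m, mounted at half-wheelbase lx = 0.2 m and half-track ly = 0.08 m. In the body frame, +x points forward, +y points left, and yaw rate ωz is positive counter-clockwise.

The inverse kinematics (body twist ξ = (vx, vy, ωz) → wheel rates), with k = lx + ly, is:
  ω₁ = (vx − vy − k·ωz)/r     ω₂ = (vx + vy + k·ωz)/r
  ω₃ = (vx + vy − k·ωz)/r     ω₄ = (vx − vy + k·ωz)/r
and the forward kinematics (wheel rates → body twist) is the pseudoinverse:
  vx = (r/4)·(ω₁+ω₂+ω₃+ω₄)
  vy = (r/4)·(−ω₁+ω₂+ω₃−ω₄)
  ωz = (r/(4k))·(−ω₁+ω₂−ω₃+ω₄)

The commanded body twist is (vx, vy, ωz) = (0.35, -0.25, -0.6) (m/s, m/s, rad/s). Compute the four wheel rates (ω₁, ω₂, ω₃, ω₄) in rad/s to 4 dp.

(10.2400, -0.9067, 3.5733, 5.7600)

k = lx + ly = 0.2 + 0.08 = 0.2800;  k·ωz = 0.2800·-0.6 = -0.1680
ω₁ (FL) = (vx − vy − k·ωz)/r = 0.7680/0.075 = 10.2400
ω₂ (FR) = (vx + vy + k·ωz)/r = -0.0680/0.075 = -0.9067
ω₃ (RL) = (vx + vy − k·ωz)/r = 0.2680/0.075 = 3.5733
ω₄ (RR) = (vx − vy + k·ωz)/r = 0.4320/0.075 = 5.7600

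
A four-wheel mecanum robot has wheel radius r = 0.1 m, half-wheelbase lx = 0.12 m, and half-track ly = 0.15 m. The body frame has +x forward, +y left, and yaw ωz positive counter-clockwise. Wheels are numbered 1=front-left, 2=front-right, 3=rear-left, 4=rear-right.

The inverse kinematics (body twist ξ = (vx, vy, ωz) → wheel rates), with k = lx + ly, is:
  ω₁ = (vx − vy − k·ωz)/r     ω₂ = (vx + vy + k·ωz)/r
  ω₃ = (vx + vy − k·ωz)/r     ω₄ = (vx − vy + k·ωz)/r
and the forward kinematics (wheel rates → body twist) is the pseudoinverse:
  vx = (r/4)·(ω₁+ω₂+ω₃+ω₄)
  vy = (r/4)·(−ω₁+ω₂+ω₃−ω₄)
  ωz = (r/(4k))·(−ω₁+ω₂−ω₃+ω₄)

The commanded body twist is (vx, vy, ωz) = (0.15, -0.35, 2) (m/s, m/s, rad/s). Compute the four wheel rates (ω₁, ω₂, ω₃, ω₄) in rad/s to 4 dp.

(-0.4000, 3.4000, -7.4000, 10.4000)

k = lx + ly = 0.12 + 0.15 = 0.2700;  k·ωz = 0.2700·2 = 0.5400
ω₁ (FL) = (vx − vy − k·ωz)/r = -0.0400/0.1 = -0.4000
ω₂ (FR) = (vx + vy + k·ωz)/r = 0.3400/0.1 = 3.4000
ω₃ (RL) = (vx + vy − k·ωz)/r = -0.7400/0.1 = -7.4000
ω₄ (RR) = (vx − vy + k·ωz)/r = 1.0400/0.1 = 10.4000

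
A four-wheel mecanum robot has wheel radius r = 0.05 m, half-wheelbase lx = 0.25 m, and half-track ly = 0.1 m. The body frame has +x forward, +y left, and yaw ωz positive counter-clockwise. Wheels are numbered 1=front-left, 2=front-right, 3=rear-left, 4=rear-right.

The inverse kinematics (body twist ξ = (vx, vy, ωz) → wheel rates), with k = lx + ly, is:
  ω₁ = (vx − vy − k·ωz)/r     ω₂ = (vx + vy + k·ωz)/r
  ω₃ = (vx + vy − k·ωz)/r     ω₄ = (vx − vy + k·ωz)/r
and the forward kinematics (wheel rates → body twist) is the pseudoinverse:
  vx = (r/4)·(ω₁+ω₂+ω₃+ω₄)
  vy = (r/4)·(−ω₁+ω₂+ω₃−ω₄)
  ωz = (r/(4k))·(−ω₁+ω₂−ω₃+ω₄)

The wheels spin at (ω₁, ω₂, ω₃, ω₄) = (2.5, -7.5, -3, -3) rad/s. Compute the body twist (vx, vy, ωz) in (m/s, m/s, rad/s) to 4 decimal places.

k = lx + ly = 0.25 + 0.1 = 0.3500
ω₁+ω₂+ω₃+ω₄ = -11.0000  →  vx = (0.05/4)·-11.0000 = -0.1375
−ω₁+ω₂+ω₃−ω₄ = -10.0000  →  vy = (0.05/4)·-10.0000 = -0.1250
−ω₁+ω₂−ω₃+ω₄ = -10.0000  →  ωz = (0.05/1.4000)·-10.0000 = -0.3571

(-0.1375, -0.1250, -0.3571)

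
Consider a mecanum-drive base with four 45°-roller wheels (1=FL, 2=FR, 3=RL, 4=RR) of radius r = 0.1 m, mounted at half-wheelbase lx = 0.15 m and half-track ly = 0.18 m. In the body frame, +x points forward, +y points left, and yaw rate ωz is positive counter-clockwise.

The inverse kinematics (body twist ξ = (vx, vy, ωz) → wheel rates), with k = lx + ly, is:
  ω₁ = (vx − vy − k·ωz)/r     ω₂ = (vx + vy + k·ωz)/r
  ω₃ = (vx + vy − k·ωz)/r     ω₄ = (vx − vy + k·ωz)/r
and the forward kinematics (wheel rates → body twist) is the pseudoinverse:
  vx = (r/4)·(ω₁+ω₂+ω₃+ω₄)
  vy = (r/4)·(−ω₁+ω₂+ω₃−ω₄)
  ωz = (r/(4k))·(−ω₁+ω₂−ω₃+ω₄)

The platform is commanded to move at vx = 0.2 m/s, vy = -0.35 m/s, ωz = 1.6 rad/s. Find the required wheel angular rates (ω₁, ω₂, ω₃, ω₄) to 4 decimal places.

k = lx + ly = 0.15 + 0.18 = 0.3300;  k·ωz = 0.3300·1.6 = 0.5280
ω₁ (FL) = (vx − vy − k·ωz)/r = 0.0220/0.1 = 0.2200
ω₂ (FR) = (vx + vy + k·ωz)/r = 0.3780/0.1 = 3.7800
ω₃ (RL) = (vx + vy − k·ωz)/r = -0.6780/0.1 = -6.7800
ω₄ (RR) = (vx − vy + k·ωz)/r = 1.0780/0.1 = 10.7800

(0.2200, 3.7800, -6.7800, 10.7800)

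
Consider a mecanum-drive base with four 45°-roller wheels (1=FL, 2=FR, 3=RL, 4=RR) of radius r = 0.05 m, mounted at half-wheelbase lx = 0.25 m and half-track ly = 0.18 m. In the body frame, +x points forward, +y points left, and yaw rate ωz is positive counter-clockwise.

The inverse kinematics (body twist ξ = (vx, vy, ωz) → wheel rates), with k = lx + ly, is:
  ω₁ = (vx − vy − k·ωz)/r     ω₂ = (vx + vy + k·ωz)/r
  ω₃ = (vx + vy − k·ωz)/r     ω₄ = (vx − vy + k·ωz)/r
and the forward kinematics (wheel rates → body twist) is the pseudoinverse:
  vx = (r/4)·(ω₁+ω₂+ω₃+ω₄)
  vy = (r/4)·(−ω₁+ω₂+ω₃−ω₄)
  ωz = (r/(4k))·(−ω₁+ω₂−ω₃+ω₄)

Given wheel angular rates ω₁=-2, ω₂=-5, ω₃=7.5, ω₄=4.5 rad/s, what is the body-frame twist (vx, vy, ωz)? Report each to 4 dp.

(0.0625, 0.0000, -0.1744)

k = lx + ly = 0.25 + 0.18 = 0.4300
ω₁+ω₂+ω₃+ω₄ = 5.0000  →  vx = (0.05/4)·5.0000 = 0.0625
−ω₁+ω₂+ω₃−ω₄ = 0.0000  →  vy = (0.05/4)·0.0000 = 0.0000
−ω₁+ω₂−ω₃+ω₄ = -6.0000  →  ωz = (0.05/1.7200)·-6.0000 = -0.1744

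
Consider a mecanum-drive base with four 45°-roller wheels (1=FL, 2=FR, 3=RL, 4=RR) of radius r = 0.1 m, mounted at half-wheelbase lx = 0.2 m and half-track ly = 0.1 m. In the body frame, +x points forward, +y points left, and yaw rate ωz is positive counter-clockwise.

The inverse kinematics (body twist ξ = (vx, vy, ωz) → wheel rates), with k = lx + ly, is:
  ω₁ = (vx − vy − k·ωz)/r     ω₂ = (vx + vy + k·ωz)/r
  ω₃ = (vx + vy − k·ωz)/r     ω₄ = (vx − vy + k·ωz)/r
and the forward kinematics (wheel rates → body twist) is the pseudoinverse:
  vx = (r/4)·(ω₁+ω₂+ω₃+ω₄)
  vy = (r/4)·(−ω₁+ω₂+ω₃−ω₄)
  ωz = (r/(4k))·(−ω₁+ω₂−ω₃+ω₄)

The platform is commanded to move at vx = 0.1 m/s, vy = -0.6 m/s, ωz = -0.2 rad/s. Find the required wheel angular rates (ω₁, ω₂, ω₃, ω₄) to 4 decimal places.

k = lx + ly = 0.2 + 0.1 = 0.3000;  k·ωz = 0.3000·-0.2 = -0.0600
ω₁ (FL) = (vx − vy − k·ωz)/r = 0.7600/0.1 = 7.6000
ω₂ (FR) = (vx + vy + k·ωz)/r = -0.5600/0.1 = -5.6000
ω₃ (RL) = (vx + vy − k·ωz)/r = -0.4400/0.1 = -4.4000
ω₄ (RR) = (vx − vy + k·ωz)/r = 0.6400/0.1 = 6.4000

(7.6000, -5.6000, -4.4000, 6.4000)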